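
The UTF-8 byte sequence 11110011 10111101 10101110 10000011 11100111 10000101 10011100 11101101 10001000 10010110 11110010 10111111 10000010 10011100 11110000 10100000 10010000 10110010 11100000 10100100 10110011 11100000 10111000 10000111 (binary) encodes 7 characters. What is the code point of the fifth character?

Offset 0: leading byte 0xF3 = 11110011 → 4-byte char #1 = F3 BD AE 83.
Offset 4: leading byte 0xE7 = 11100111 → 3-byte char #2 = E7 85 9C.
Offset 7: leading byte 0xED = 11101101 → 3-byte char #3 = ED 88 96.
Offset 10: leading byte 0xF2 = 11110010 → 4-byte char #4 = F2 BF 82 9C.
Offset 14: leading byte 0xF0 = 11110000 → 4-byte char #5 = F0 A0 90 B2.
Leading byte 0xF0 = 11110000 matches 11110xxx → 4-byte sequence.
Byte 1: 0xF0 = 11110000, payload 000 (3 bits).
Byte 2: 0xA0 = 10100000 (10xxxxxx ✓), payload 100000.
Byte 3: 0x90 = 10010000 (10xxxxxx ✓), payload 010000.
Byte 4: 0xB2 = 10110010 (10xxxxxx ✓), payload 110010.
Concatenate: 000100000010000110010 = 0x20432 (21 bits → U+20432).

U+20432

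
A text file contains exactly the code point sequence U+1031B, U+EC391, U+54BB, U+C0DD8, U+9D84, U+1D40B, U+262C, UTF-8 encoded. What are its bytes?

F0 90 8C 9B F3 AC 8E 91 E5 92 BB F3 80 B7 98 E9 B6 84 F0 9D 90 8B E2 98 AC

U+1031B: 4-byte form → F0 90 8C 9B.
U+EC391: 4-byte form → F3 AC 8E 91.
U+54BB: 3-byte form → E5 92 BB.
U+C0DD8: 4-byte form → F3 80 B7 98.
U+9D84: 3-byte form → E9 B6 84.
U+1D40B: 4-byte form → F0 9D 90 8B.
U+262C: 3-byte form → E2 98 AC.
Concatenated (25 bytes): F0 90 8C 9B F3 AC 8E 91 E5 92 BB F3 80 B7 98 E9 B6 84 F0 9D 90 8B E2 98 AC.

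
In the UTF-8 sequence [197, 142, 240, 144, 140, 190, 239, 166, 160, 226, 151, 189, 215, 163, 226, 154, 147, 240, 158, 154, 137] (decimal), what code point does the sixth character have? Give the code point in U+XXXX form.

Offset 0: leading byte 0xC5 = 11000101 → 2-byte char #1 = C5 8E.
Offset 2: leading byte 0xF0 = 11110000 → 4-byte char #2 = F0 90 8C BE.
Offset 6: leading byte 0xEF = 11101111 → 3-byte char #3 = EF A6 A0.
Offset 9: leading byte 0xE2 = 11100010 → 3-byte char #4 = E2 97 BD.
Offset 12: leading byte 0xD7 = 11010111 → 2-byte char #5 = D7 A3.
Offset 14: leading byte 0xE2 = 11100010 → 3-byte char #6 = E2 9A 93.
Leading byte 0xE2 = 11100010 matches 1110xxxx → 3-byte sequence.
Byte 1: 0xE2 = 11100010, payload 0010 (4 bits).
Byte 2: 0x9A = 10011010 (10xxxxxx ✓), payload 011010.
Byte 3: 0x93 = 10010011 (10xxxxxx ✓), payload 010011.
Concatenate: 0010011010010011 = 0x2693 (16 bits → U+2693).

U+2693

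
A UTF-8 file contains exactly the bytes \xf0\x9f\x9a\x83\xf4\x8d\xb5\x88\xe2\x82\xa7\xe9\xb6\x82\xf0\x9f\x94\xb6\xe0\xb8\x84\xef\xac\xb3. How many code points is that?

7

Byte at offset 0: 0xF0 = 11110000 → 4-byte char (#1). Advance 4.
Byte at offset 4: 0xF4 = 11110100 → 4-byte char (#2). Advance 4.
Byte at offset 8: 0xE2 = 11100010 → 3-byte char (#3). Advance 3.
Byte at offset 11: 0xE9 = 11101001 → 3-byte char (#4). Advance 3.
Byte at offset 14: 0xF0 = 11110000 → 4-byte char (#5). Advance 4.
Byte at offset 18: 0xE0 = 11100000 → 3-byte char (#6). Advance 3.
Byte at offset 21: 0xEF = 11101111 → 3-byte char (#7). Advance 3.
Reached end at offset 24 after 7 code points.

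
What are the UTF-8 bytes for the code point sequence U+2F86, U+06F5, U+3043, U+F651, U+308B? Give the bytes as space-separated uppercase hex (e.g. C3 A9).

E2 BE 86 DB B5 E3 81 83 EF 99 91 E3 82 8B

U+2F86: 3-byte form → E2 BE 86.
U+06F5: 2-byte form → DB B5.
U+3043: 3-byte form → E3 81 83.
U+F651: 3-byte form → EF 99 91.
U+308B: 3-byte form → E3 82 8B.
Concatenated (14 bytes): E2 BE 86 DB B5 E3 81 83 EF 99 91 E3 82 8B.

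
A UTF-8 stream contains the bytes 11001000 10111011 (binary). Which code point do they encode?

Leading byte 0xC8 = 11001000 matches 110xxxxx → 2-byte sequence.
Byte 1: 0xC8 = 11001000, payload 01000 (5 bits).
Byte 2: 0xBB = 10111011 (10xxxxxx ✓), payload 111011.
Concatenate: 01000111011 = 0x23B (11 bits → U+023B).

U+023B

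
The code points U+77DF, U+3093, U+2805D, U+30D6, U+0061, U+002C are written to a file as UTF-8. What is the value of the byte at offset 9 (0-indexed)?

U+77DF → 3-byte form E7 9F 9F at offsets 0–2.
U+3093 → 3-byte form E3 82 93 at offsets 3–5.
U+2805D → 4-byte form F0 A8 81 9D at offsets 6–9.
Offset 9 falls in char 3's range; it's byte 4 of F0 A8 81 9D = 0x9D.

0x9D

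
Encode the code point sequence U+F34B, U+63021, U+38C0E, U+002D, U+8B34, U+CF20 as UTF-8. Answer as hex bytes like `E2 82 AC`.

U+F34B: 3-byte form → EF 8D 8B.
U+63021: 4-byte form → F1 A3 80 A1.
U+38C0E: 4-byte form → F0 B8 B0 8E.
U+002D: 1-byte form → 2D.
U+8B34: 3-byte form → E8 AC B4.
U+CF20: 3-byte form → EC BC A0.
Concatenated (18 bytes): EF 8D 8B F1 A3 80 A1 F0 B8 B0 8E 2D E8 AC B4 EC BC A0.

EF 8D 8B F1 A3 80 A1 F0 B8 B0 8E 2D E8 AC B4 EC BC A0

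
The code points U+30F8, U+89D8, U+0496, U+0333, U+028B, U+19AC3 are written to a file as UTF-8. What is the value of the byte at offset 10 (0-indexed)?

U+30F8 → 3-byte form E3 83 B8 at offsets 0–2.
U+89D8 → 3-byte form E8 A7 98 at offsets 3–5.
U+0496 → 2-byte form D2 96 at offsets 6–7.
U+0333 → 2-byte form CC B3 at offsets 8–9.
U+028B → 2-byte form CA 8B at offsets 10–11.
Offset 10 falls in char 5's range; it's byte 1 of CA 8B = 0xCA.

0xCA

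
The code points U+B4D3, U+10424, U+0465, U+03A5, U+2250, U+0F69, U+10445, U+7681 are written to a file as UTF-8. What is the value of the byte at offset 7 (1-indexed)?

1-indexed offset 7 is 0-indexed offset 6.
U+B4D3 → 3-byte form EB 93 93 at offsets 0–2.
U+10424 → 4-byte form F0 90 90 A4 at offsets 3–6.
Offset 6 falls in char 2's range; it's byte 4 of F0 90 90 A4 = 0xA4.

0xA4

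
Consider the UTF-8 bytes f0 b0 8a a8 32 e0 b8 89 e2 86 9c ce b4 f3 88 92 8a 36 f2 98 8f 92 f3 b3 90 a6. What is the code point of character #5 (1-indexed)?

Offset 0: leading byte 0xF0 = 11110000 → 4-byte char #1 = F0 B0 8A A8.
Offset 4: leading byte 0x32 = 00110010 → 1-byte char #2 = 32.
Offset 5: leading byte 0xE0 = 11100000 → 3-byte char #3 = E0 B8 89.
Offset 8: leading byte 0xE2 = 11100010 → 3-byte char #4 = E2 86 9C.
Offset 11: leading byte 0xCE = 11001110 → 2-byte char #5 = CE B4.
Leading byte 0xCE = 11001110 matches 110xxxxx → 2-byte sequence.
Byte 1: 0xCE = 11001110, payload 01110 (5 bits).
Byte 2: 0xB4 = 10110100 (10xxxxxx ✓), payload 110100.
Concatenate: 01110110100 = 0x3B4 (11 bits → U+03B4).

U+03B4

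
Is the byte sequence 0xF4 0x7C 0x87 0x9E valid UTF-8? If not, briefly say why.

Leading byte 0xF4 = 11110100 → 4-byte form.
Byte 2 is 0x7C = 01111100, which is not 10xxxxxx — expected a continuation byte.

invalid (non-continuation byte where continuation expected)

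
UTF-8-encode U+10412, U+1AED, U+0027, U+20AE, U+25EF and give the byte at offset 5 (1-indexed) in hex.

1-indexed offset 5 is 0-indexed offset 4.
U+10412 → 4-byte form F0 90 90 92 at offsets 0–3.
U+1AED → 3-byte form E1 AB AD at offsets 4–6.
Offset 4 falls in char 2's range; it's byte 1 of E1 AB AD = 0xE1.

0xE1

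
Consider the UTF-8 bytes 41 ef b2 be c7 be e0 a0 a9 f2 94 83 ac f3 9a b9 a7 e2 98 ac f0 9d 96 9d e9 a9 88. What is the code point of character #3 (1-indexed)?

U+01FE

Offset 0: leading byte 0x41 = 01000001 → 1-byte char #1 = 41.
Offset 1: leading byte 0xEF = 11101111 → 3-byte char #2 = EF B2 BE.
Offset 4: leading byte 0xC7 = 11000111 → 2-byte char #3 = C7 BE.
Leading byte 0xC7 = 11000111 matches 110xxxxx → 2-byte sequence.
Byte 1: 0xC7 = 11000111, payload 00111 (5 bits).
Byte 2: 0xBE = 10111110 (10xxxxxx ✓), payload 111110.
Concatenate: 00111111110 = 0x1FE (11 bits → U+01FE).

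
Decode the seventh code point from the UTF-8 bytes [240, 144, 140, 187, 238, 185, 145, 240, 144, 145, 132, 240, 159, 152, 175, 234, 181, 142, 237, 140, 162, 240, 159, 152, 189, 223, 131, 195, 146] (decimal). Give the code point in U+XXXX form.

Offset 0: leading byte 0xF0 = 11110000 → 4-byte char #1 = F0 90 8C BB.
Offset 4: leading byte 0xEE = 11101110 → 3-byte char #2 = EE B9 91.
Offset 7: leading byte 0xF0 = 11110000 → 4-byte char #3 = F0 90 91 84.
Offset 11: leading byte 0xF0 = 11110000 → 4-byte char #4 = F0 9F 98 AF.
Offset 15: leading byte 0xEA = 11101010 → 3-byte char #5 = EA B5 8E.
Offset 18: leading byte 0xED = 11101101 → 3-byte char #6 = ED 8C A2.
Offset 21: leading byte 0xF0 = 11110000 → 4-byte char #7 = F0 9F 98 BD.
Leading byte 0xF0 = 11110000 matches 11110xxx → 4-byte sequence.
Byte 1: 0xF0 = 11110000, payload 000 (3 bits).
Byte 2: 0x9F = 10011111 (10xxxxxx ✓), payload 011111.
Byte 3: 0x98 = 10011000 (10xxxxxx ✓), payload 011000.
Byte 4: 0xBD = 10111101 (10xxxxxx ✓), payload 111101.
Concatenate: 000011111011000111101 = 0x1F63D (21 bits → U+1F63D).

U+1F63D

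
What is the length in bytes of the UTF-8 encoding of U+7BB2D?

4

U+7BB2D = 0x7BB2D. UTF-8 uses 1 byte below 0x80, 2 below 0x800, 3 below 0x10000, 4 up to 0x10FFFF. 0x7BB2D is in U+10000–U+10FFFF → 4 bytes.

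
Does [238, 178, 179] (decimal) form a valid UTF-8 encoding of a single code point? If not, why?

Leading byte 0xEE = 11101110 → 3-byte form.
Continuation bytes 0xB2=10110010, 0xB3=10110011 all match 10xxxxxx.
Decoded value 0xECB3 is ≥ 0x800 (shortest form) and not a surrogate.

valid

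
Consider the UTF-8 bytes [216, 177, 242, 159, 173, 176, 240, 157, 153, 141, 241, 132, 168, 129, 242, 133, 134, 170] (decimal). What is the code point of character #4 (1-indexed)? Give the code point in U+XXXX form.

U+44A01

Offset 0: leading byte 0xD8 = 11011000 → 2-byte char #1 = D8 B1.
Offset 2: leading byte 0xF2 = 11110010 → 4-byte char #2 = F2 9F AD B0.
Offset 6: leading byte 0xF0 = 11110000 → 4-byte char #3 = F0 9D 99 8D.
Offset 10: leading byte 0xF1 = 11110001 → 4-byte char #4 = F1 84 A8 81.
Leading byte 0xF1 = 11110001 matches 11110xxx → 4-byte sequence.
Byte 1: 0xF1 = 11110001, payload 001 (3 bits).
Byte 2: 0x84 = 10000100 (10xxxxxx ✓), payload 000100.
Byte 3: 0xA8 = 10101000 (10xxxxxx ✓), payload 101000.
Byte 4: 0x81 = 10000001 (10xxxxxx ✓), payload 000001.
Concatenate: 001000100101000000001 = 0x44A01 (21 bits → U+44A01).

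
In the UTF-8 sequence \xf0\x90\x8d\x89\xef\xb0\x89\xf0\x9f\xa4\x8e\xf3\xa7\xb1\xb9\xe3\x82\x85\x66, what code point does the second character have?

Offset 0: leading byte 0xF0 = 11110000 → 4-byte char #1 = F0 90 8D 89.
Offset 4: leading byte 0xEF = 11101111 → 3-byte char #2 = EF B0 89.
Leading byte 0xEF = 11101111 matches 1110xxxx → 3-byte sequence.
Byte 1: 0xEF = 11101111, payload 1111 (4 bits).
Byte 2: 0xB0 = 10110000 (10xxxxxx ✓), payload 110000.
Byte 3: 0x89 = 10001001 (10xxxxxx ✓), payload 001001.
Concatenate: 1111110000001001 = 0xFC09 (16 bits → U+FC09).

U+FC09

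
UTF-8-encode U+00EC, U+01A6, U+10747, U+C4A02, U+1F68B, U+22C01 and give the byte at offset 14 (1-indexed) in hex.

1-indexed offset 14 is 0-indexed offset 13.
U+00EC → 2-byte form C3 AC at offsets 0–1.
U+01A6 → 2-byte form C6 A6 at offsets 2–3.
U+10747 → 4-byte form F0 90 9D 87 at offsets 4–7.
U+C4A02 → 4-byte form F3 84 A8 82 at offsets 8–11.
U+1F68B → 4-byte form F0 9F 9A 8B at offsets 12–15.
Offset 13 falls in char 5's range; it's byte 2 of F0 9F 9A 8B = 0x9F.

0x9F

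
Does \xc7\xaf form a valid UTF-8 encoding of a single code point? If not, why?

Leading byte 0xC7 = 11000111 → 2-byte form.
Continuation bytes 0xAF=10101111 all match 10xxxxxx.
Decoded value 0x1EF is ≥ 0x80 (shortest form) and not a surrogate.

valid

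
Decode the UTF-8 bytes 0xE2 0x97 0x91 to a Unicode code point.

Leading byte 0xE2 = 11100010 matches 1110xxxx → 3-byte sequence.
Byte 1: 0xE2 = 11100010, payload 0010 (4 bits).
Byte 2: 0x97 = 10010111 (10xxxxxx ✓), payload 010111.
Byte 3: 0x91 = 10010001 (10xxxxxx ✓), payload 010001.
Concatenate: 0010010111010001 = 0x25D1 (16 bits → U+25D1).

U+25D1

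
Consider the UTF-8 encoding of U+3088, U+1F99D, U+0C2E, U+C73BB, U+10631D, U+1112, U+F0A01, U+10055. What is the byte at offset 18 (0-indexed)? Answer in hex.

0xE1

U+3088 → 3-byte form E3 82 88 at offsets 0–2.
U+1F99D → 4-byte form F0 9F A6 9D at offsets 3–6.
U+0C2E → 3-byte form E0 B0 AE at offsets 7–9.
U+C73BB → 4-byte form F3 87 8E BB at offsets 10–13.
U+10631D → 4-byte form F4 86 8C 9D at offsets 14–17.
U+1112 → 3-byte form E1 84 92 at offsets 18–20.
Offset 18 falls in char 6's range; it's byte 1 of E1 84 92 = 0xE1.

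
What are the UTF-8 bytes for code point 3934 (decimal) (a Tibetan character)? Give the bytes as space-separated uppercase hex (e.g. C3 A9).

E0 BD 9E

U+0F5E = 0xF5E = 3934 decimal. In range U+0800–U+FFFF → 3-byte form: 1110xxxx 10xxxxxx 10xxxxxx.
Binary (16 bits): 0000111101011110.
Split 4+6+6: 0000 | 111101 | 011110.
Byte 1: 11100000 = 0xE0.
Byte 2: 10111101 = 0xBD.
Byte 3: 10011110 = 0x9E.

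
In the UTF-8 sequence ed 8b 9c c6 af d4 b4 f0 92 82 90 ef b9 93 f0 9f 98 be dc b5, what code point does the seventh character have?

U+0735

Offset 0: leading byte 0xED = 11101101 → 3-byte char #1 = ED 8B 9C.
Offset 3: leading byte 0xC6 = 11000110 → 2-byte char #2 = C6 AF.
Offset 5: leading byte 0xD4 = 11010100 → 2-byte char #3 = D4 B4.
Offset 7: leading byte 0xF0 = 11110000 → 4-byte char #4 = F0 92 82 90.
Offset 11: leading byte 0xEF = 11101111 → 3-byte char #5 = EF B9 93.
Offset 14: leading byte 0xF0 = 11110000 → 4-byte char #6 = F0 9F 98 BE.
Offset 18: leading byte 0xDC = 11011100 → 2-byte char #7 = DC B5.
Leading byte 0xDC = 11011100 matches 110xxxxx → 2-byte sequence.
Byte 1: 0xDC = 11011100, payload 11100 (5 bits).
Byte 2: 0xB5 = 10110101 (10xxxxxx ✓), payload 110101.
Concatenate: 11100110101 = 0x735 (11 bits → U+0735).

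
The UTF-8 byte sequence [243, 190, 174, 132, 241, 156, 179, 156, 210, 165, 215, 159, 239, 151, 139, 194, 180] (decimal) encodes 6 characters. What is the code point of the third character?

Offset 0: leading byte 0xF3 = 11110011 → 4-byte char #1 = F3 BE AE 84.
Offset 4: leading byte 0xF1 = 11110001 → 4-byte char #2 = F1 9C B3 9C.
Offset 8: leading byte 0xD2 = 11010010 → 2-byte char #3 = D2 A5.
Leading byte 0xD2 = 11010010 matches 110xxxxx → 2-byte sequence.
Byte 1: 0xD2 = 11010010, payload 10010 (5 bits).
Byte 2: 0xA5 = 10100101 (10xxxxxx ✓), payload 100101.
Concatenate: 10010100101 = 0x4A5 (11 bits → U+04A5).

U+04A5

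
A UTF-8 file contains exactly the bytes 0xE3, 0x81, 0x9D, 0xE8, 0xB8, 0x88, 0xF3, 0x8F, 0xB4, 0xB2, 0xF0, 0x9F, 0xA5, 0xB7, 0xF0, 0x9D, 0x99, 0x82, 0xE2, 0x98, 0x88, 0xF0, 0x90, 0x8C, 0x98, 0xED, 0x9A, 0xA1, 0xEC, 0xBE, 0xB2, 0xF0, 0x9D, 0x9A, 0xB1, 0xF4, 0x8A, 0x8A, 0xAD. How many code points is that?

11

Byte at offset 0: 0xE3 = 11100011 → 3-byte char (#1). Advance 3.
Byte at offset 3: 0xE8 = 11101000 → 3-byte char (#2). Advance 3.
Byte at offset 6: 0xF3 = 11110011 → 4-byte char (#3). Advance 4.
Byte at offset 10: 0xF0 = 11110000 → 4-byte char (#4). Advance 4.
Byte at offset 14: 0xF0 = 11110000 → 4-byte char (#5). Advance 4.
Byte at offset 18: 0xE2 = 11100010 → 3-byte char (#6). Advance 3.
Byte at offset 21: 0xF0 = 11110000 → 4-byte char (#7). Advance 4.
Byte at offset 25: 0xED = 11101101 → 3-byte char (#8). Advance 3.
Byte at offset 28: 0xEC = 11101100 → 3-byte char (#9). Advance 3.
Byte at offset 31: 0xF0 = 11110000 → 4-byte char (#10). Advance 4.
Byte at offset 35: 0xF4 = 11110100 → 4-byte char (#11). Advance 4.
Reached end at offset 39 after 11 code points.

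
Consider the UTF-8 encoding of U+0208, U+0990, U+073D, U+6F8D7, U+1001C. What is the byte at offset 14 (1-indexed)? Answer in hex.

0x80

1-indexed offset 14 is 0-indexed offset 13.
U+0208 → 2-byte form C8 88 at offsets 0–1.
U+0990 → 3-byte form E0 A6 90 at offsets 2–4.
U+073D → 2-byte form DC BD at offsets 5–6.
U+6F8D7 → 4-byte form F1 AF A3 97 at offsets 7–10.
U+1001C → 4-byte form F0 90 80 9C at offsets 11–14.
Offset 13 falls in char 5's range; it's byte 3 of F0 90 80 9C = 0x80.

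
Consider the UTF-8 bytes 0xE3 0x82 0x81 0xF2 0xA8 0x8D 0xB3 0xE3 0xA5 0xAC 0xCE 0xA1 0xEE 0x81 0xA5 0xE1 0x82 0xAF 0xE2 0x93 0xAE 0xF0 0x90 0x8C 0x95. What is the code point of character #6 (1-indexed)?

Offset 0: leading byte 0xE3 = 11100011 → 3-byte char #1 = E3 82 81.
Offset 3: leading byte 0xF2 = 11110010 → 4-byte char #2 = F2 A8 8D B3.
Offset 7: leading byte 0xE3 = 11100011 → 3-byte char #3 = E3 A5 AC.
Offset 10: leading byte 0xCE = 11001110 → 2-byte char #4 = CE A1.
Offset 12: leading byte 0xEE = 11101110 → 3-byte char #5 = EE 81 A5.
Offset 15: leading byte 0xE1 = 11100001 → 3-byte char #6 = E1 82 AF.
Leading byte 0xE1 = 11100001 matches 1110xxxx → 3-byte sequence.
Byte 1: 0xE1 = 11100001, payload 0001 (4 bits).
Byte 2: 0x82 = 10000010 (10xxxxxx ✓), payload 000010.
Byte 3: 0xAF = 10101111 (10xxxxxx ✓), payload 101111.
Concatenate: 0001000010101111 = 0x10AF (16 bits → U+10AF).

U+10AF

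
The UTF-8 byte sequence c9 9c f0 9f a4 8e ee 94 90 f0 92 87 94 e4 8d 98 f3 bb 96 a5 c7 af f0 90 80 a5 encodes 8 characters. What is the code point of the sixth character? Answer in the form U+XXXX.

Offset 0: leading byte 0xC9 = 11001001 → 2-byte char #1 = C9 9C.
Offset 2: leading byte 0xF0 = 11110000 → 4-byte char #2 = F0 9F A4 8E.
Offset 6: leading byte 0xEE = 11101110 → 3-byte char #3 = EE 94 90.
Offset 9: leading byte 0xF0 = 11110000 → 4-byte char #4 = F0 92 87 94.
Offset 13: leading byte 0xE4 = 11100100 → 3-byte char #5 = E4 8D 98.
Offset 16: leading byte 0xF3 = 11110011 → 4-byte char #6 = F3 BB 96 A5.
Leading byte 0xF3 = 11110011 matches 11110xxx → 4-byte sequence.
Byte 1: 0xF3 = 11110011, payload 011 (3 bits).
Byte 2: 0xBB = 10111011 (10xxxxxx ✓), payload 111011.
Byte 3: 0x96 = 10010110 (10xxxxxx ✓), payload 010110.
Byte 4: 0xA5 = 10100101 (10xxxxxx ✓), payload 100101.
Concatenate: 011111011010110100101 = 0xFB5A5 (21 bits → U+FB5A5).

U+FB5A5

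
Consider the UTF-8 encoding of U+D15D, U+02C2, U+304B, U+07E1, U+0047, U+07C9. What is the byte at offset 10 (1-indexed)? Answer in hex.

1-indexed offset 10 is 0-indexed offset 9.
U+D15D → 3-byte form ED 85 9D at offsets 0–2.
U+02C2 → 2-byte form CB 82 at offsets 3–4.
U+304B → 3-byte form E3 81 8B at offsets 5–7.
U+07E1 → 2-byte form DF A1 at offsets 8–9.
Offset 9 falls in char 4's range; it's byte 2 of DF A1 = 0xA1.

0xA1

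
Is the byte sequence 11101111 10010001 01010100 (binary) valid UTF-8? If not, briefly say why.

Leading byte 0xEF = 11101111 → 3-byte form.
Byte 3 is 0x54 = 01010100, which is not 10xxxxxx — expected a continuation byte.

invalid (non-continuation byte where continuation expected)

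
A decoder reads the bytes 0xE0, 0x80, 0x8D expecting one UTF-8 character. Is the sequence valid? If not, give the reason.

invalid (overlong encoding)

Leading byte 0xE0 = 11100000 → 3-byte form.
Continuation bytes all match 10xxxxxx. Payload decodes to 0xD.
But 0xD < 0x800, the minimum for a 3-byte sequence — this is an overlong encoding.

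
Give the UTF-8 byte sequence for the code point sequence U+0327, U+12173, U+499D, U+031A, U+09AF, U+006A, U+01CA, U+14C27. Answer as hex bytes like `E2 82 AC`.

CC A7 F0 92 85 B3 E4 A6 9D CC 9A E0 A6 AF 6A C7 8A F0 94 B0 A7

U+0327: 2-byte form → CC A7.
U+12173: 4-byte form → F0 92 85 B3.
U+499D: 3-byte form → E4 A6 9D.
U+031A: 2-byte form → CC 9A.
U+09AF: 3-byte form → E0 A6 AF.
U+006A: 1-byte form → 6A.
U+01CA: 2-byte form → C7 8A.
U+14C27: 4-byte form → F0 94 B0 A7.
Concatenated (21 bytes): CC A7 F0 92 85 B3 E4 A6 9D CC 9A E0 A6 AF 6A C7 8A F0 94 B0 A7.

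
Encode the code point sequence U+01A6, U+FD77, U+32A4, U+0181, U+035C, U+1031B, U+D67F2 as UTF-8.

C6 A6 EF B5 B7 E3 8A A4 C6 81 CD 9C F0 90 8C 9B F3 96 9F B2

U+01A6: 2-byte form → C6 A6.
U+FD77: 3-byte form → EF B5 B7.
U+32A4: 3-byte form → E3 8A A4.
U+0181: 2-byte form → C6 81.
U+035C: 2-byte form → CD 9C.
U+1031B: 4-byte form → F0 90 8C 9B.
U+D67F2: 4-byte form → F3 96 9F B2.
Concatenated (20 bytes): C6 A6 EF B5 B7 E3 8A A4 C6 81 CD 9C F0 90 8C 9B F3 96 9F B2.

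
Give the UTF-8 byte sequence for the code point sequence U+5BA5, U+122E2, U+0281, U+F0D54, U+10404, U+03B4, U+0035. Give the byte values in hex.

U+5BA5: 3-byte form → E5 AE A5.
U+122E2: 4-byte form → F0 92 8B A2.
U+0281: 2-byte form → CA 81.
U+F0D54: 4-byte form → F3 B0 B5 94.
U+10404: 4-byte form → F0 90 90 84.
U+03B4: 2-byte form → CE B4.
U+0035: 1-byte form → 35.
Concatenated (20 bytes): E5 AE A5 F0 92 8B A2 CA 81 F3 B0 B5 94 F0 90 90 84 CE B4 35.

E5 AE A5 F0 92 8B A2 CA 81 F3 B0 B5 94 F0 90 90 84 CE B4 35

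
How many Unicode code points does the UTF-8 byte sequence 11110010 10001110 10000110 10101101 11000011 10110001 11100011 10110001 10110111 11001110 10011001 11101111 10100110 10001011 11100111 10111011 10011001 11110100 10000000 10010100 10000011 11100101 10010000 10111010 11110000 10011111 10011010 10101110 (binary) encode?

Byte at offset 0: 0xF2 = 11110010 → 4-byte char (#1). Advance 4.
Byte at offset 4: 0xC3 = 11000011 → 2-byte char (#2). Advance 2.
Byte at offset 6: 0xE3 = 11100011 → 3-byte char (#3). Advance 3.
Byte at offset 9: 0xCE = 11001110 → 2-byte char (#4). Advance 2.
Byte at offset 11: 0xEF = 11101111 → 3-byte char (#5). Advance 3.
Byte at offset 14: 0xE7 = 11100111 → 3-byte char (#6). Advance 3.
Byte at offset 17: 0xF4 = 11110100 → 4-byte char (#7). Advance 4.
Byte at offset 21: 0xE5 = 11100101 → 3-byte char (#8). Advance 3.
Byte at offset 24: 0xF0 = 11110000 → 4-byte char (#9). Advance 4.
Reached end at offset 28 after 9 code points.

9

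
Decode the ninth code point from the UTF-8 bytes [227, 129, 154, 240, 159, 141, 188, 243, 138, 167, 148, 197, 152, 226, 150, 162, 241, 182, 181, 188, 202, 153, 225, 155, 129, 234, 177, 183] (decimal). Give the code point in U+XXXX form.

Offset 0: leading byte 0xE3 = 11100011 → 3-byte char #1 = E3 81 9A.
Offset 3: leading byte 0xF0 = 11110000 → 4-byte char #2 = F0 9F 8D BC.
Offset 7: leading byte 0xF3 = 11110011 → 4-byte char #3 = F3 8A A7 94.
Offset 11: leading byte 0xC5 = 11000101 → 2-byte char #4 = C5 98.
Offset 13: leading byte 0xE2 = 11100010 → 3-byte char #5 = E2 96 A2.
Offset 16: leading byte 0xF1 = 11110001 → 4-byte char #6 = F1 B6 B5 BC.
Offset 20: leading byte 0xCA = 11001010 → 2-byte char #7 = CA 99.
Offset 22: leading byte 0xE1 = 11100001 → 3-byte char #8 = E1 9B 81.
Offset 25: leading byte 0xEA = 11101010 → 3-byte char #9 = EA B1 B7.
Leading byte 0xEA = 11101010 matches 1110xxxx → 3-byte sequence.
Byte 1: 0xEA = 11101010, payload 1010 (4 bits).
Byte 2: 0xB1 = 10110001 (10xxxxxx ✓), payload 110001.
Byte 3: 0xB7 = 10110111 (10xxxxxx ✓), payload 110111.
Concatenate: 1010110001110111 = 0xAC77 (16 bits → U+AC77).

U+AC77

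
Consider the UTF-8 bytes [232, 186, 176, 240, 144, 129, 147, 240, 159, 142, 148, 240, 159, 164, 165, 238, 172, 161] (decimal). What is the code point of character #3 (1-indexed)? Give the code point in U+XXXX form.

Offset 0: leading byte 0xE8 = 11101000 → 3-byte char #1 = E8 BA B0.
Offset 3: leading byte 0xF0 = 11110000 → 4-byte char #2 = F0 90 81 93.
Offset 7: leading byte 0xF0 = 11110000 → 4-byte char #3 = F0 9F 8E 94.
Leading byte 0xF0 = 11110000 matches 11110xxx → 4-byte sequence.
Byte 1: 0xF0 = 11110000, payload 000 (3 bits).
Byte 2: 0x9F = 10011111 (10xxxxxx ✓), payload 011111.
Byte 3: 0x8E = 10001110 (10xxxxxx ✓), payload 001110.
Byte 4: 0x94 = 10010100 (10xxxxxx ✓), payload 010100.
Concatenate: 000011111001110010100 = 0x1F394 (21 bits → U+1F394).

U+1F394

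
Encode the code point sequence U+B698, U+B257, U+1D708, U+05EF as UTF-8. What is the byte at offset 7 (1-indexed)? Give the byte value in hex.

0xF0

1-indexed offset 7 is 0-indexed offset 6.
U+B698 → 3-byte form EB 9A 98 at offsets 0–2.
U+B257 → 3-byte form EB 89 97 at offsets 3–5.
U+1D708 → 4-byte form F0 9D 9C 88 at offsets 6–9.
Offset 6 falls in char 3's range; it's byte 1 of F0 9D 9C 88 = 0xF0.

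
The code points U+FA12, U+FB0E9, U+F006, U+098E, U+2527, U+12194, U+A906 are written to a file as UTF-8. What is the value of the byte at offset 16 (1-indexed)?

1-indexed offset 16 is 0-indexed offset 15.
U+FA12 → 3-byte form EF A8 92 at offsets 0–2.
U+FB0E9 → 4-byte form F3 BB 83 A9 at offsets 3–6.
U+F006 → 3-byte form EF 80 86 at offsets 7–9.
U+098E → 3-byte form E0 A6 8E at offsets 10–12.
U+2527 → 3-byte form E2 94 A7 at offsets 13–15.
Offset 15 falls in char 5's range; it's byte 3 of E2 94 A7 = 0xA7.

0xA7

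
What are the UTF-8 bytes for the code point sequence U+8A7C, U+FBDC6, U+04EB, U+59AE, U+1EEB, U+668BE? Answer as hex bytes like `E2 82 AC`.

U+8A7C: 3-byte form → E8 A9 BC.
U+FBDC6: 4-byte form → F3 BB B7 86.
U+04EB: 2-byte form → D3 AB.
U+59AE: 3-byte form → E5 A6 AE.
U+1EEB: 3-byte form → E1 BB AB.
U+668BE: 4-byte form → F1 A6 A2 BE.
Concatenated (19 bytes): E8 A9 BC F3 BB B7 86 D3 AB E5 A6 AE E1 BB AB F1 A6 A2 BE.

E8 A9 BC F3 BB B7 86 D3 AB E5 A6 AE E1 BB AB F1 A6 A2 BE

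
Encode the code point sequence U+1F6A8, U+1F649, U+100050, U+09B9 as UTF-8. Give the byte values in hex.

F0 9F 9A A8 F0 9F 99 89 F4 80 81 90 E0 A6 B9

U+1F6A8: 4-byte form → F0 9F 9A A8.
U+1F649: 4-byte form → F0 9F 99 89.
U+100050: 4-byte form → F4 80 81 90.
U+09B9: 3-byte form → E0 A6 B9.
Concatenated (15 bytes): F0 9F 9A A8 F0 9F 99 89 F4 80 81 90 E0 A6 B9.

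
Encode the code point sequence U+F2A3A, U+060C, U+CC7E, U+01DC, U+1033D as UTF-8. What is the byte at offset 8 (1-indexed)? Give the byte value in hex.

1-indexed offset 8 is 0-indexed offset 7.
U+F2A3A → 4-byte form F3 B2 A8 BA at offsets 0–3.
U+060C → 2-byte form D8 8C at offsets 4–5.
U+CC7E → 3-byte form EC B1 BE at offsets 6–8.
Offset 7 falls in char 3's range; it's byte 2 of EC B1 BE = 0xB1.

0xB1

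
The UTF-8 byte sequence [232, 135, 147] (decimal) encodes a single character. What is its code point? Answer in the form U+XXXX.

Leading byte 0xE8 = 11101000 matches 1110xxxx → 3-byte sequence.
Byte 1: 0xE8 = 11101000, payload 1000 (4 bits).
Byte 2: 0x87 = 10000111 (10xxxxxx ✓), payload 000111.
Byte 3: 0x93 = 10010011 (10xxxxxx ✓), payload 010011.
Concatenate: 1000000111010011 = 0x81D3 (16 bits → U+81D3).

U+81D3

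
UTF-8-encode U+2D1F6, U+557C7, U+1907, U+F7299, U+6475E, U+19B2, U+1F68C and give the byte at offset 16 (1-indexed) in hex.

1-indexed offset 16 is 0-indexed offset 15.
U+2D1F6 → 4-byte form F0 AD 87 B6 at offsets 0–3.
U+557C7 → 4-byte form F1 95 9F 87 at offsets 4–7.
U+1907 → 3-byte form E1 A4 87 at offsets 8–10.
U+F7299 → 4-byte form F3 B7 8A 99 at offsets 11–14.
U+6475E → 4-byte form F1 A4 9D 9E at offsets 15–18.
Offset 15 falls in char 5's range; it's byte 1 of F1 A4 9D 9E = 0xF1.

0xF1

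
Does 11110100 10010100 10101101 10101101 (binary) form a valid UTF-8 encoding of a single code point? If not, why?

invalid (encodes a value above U+10FFFF)

Leading byte 0xF4 = 11110100 → 4-byte form.
Payload = 0x114B6D, which exceeds U+10FFFF, the maximum Unicode code point. (Leading bytes F5–FF, or F4 followed by ≥ 0x90, are invalid.)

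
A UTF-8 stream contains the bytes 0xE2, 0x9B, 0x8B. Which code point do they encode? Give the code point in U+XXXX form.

U+26CB

Leading byte 0xE2 = 11100010 matches 1110xxxx → 3-byte sequence.
Byte 1: 0xE2 = 11100010, payload 0010 (4 bits).
Byte 2: 0x9B = 10011011 (10xxxxxx ✓), payload 011011.
Byte 3: 0x8B = 10001011 (10xxxxxx ✓), payload 001011.
Concatenate: 0010011011001011 = 0x26CB (16 bits → U+26CB).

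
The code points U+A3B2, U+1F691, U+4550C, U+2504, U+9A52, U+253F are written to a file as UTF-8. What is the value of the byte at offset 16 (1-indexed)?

1-indexed offset 16 is 0-indexed offset 15.
U+A3B2 → 3-byte form EA 8E B2 at offsets 0–2.
U+1F691 → 4-byte form F0 9F 9A 91 at offsets 3–6.
U+4550C → 4-byte form F1 85 94 8C at offsets 7–10.
U+2504 → 3-byte form E2 94 84 at offsets 11–13.
U+9A52 → 3-byte form E9 A9 92 at offsets 14–16.
Offset 15 falls in char 5's range; it's byte 2 of E9 A9 92 = 0xA9.

0xA9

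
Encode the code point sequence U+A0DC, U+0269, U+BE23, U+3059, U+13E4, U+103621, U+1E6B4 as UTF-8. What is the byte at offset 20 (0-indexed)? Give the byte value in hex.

0x9A

U+A0DC → 3-byte form EA 83 9C at offsets 0–2.
U+0269 → 2-byte form C9 A9 at offsets 3–4.
U+BE23 → 3-byte form EB B8 A3 at offsets 5–7.
U+3059 → 3-byte form E3 81 99 at offsets 8–10.
U+13E4 → 3-byte form E1 8F A4 at offsets 11–13.
U+103621 → 4-byte form F4 83 98 A1 at offsets 14–17.
U+1E6B4 → 4-byte form F0 9E 9A B4 at offsets 18–21.
Offset 20 falls in char 7's range; it's byte 3 of F0 9E 9A B4 = 0x9A.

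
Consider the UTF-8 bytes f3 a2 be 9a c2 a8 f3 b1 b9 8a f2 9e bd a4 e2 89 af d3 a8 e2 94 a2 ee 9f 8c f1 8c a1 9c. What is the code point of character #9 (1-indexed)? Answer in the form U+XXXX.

U+4C85C

Offset 0: leading byte 0xF3 = 11110011 → 4-byte char #1 = F3 A2 BE 9A.
Offset 4: leading byte 0xC2 = 11000010 → 2-byte char #2 = C2 A8.
Offset 6: leading byte 0xF3 = 11110011 → 4-byte char #3 = F3 B1 B9 8A.
Offset 10: leading byte 0xF2 = 11110010 → 4-byte char #4 = F2 9E BD A4.
Offset 14: leading byte 0xE2 = 11100010 → 3-byte char #5 = E2 89 AF.
Offset 17: leading byte 0xD3 = 11010011 → 2-byte char #6 = D3 A8.
Offset 19: leading byte 0xE2 = 11100010 → 3-byte char #7 = E2 94 A2.
Offset 22: leading byte 0xEE = 11101110 → 3-byte char #8 = EE 9F 8C.
Offset 25: leading byte 0xF1 = 11110001 → 4-byte char #9 = F1 8C A1 9C.
Leading byte 0xF1 = 11110001 matches 11110xxx → 4-byte sequence.
Byte 1: 0xF1 = 11110001, payload 001 (3 bits).
Byte 2: 0x8C = 10001100 (10xxxxxx ✓), payload 001100.
Byte 3: 0xA1 = 10100001 (10xxxxxx ✓), payload 100001.
Byte 4: 0x9C = 10011100 (10xxxxxx ✓), payload 011100.
Concatenate: 001001100100001011100 = 0x4C85C (21 bits → U+4C85C).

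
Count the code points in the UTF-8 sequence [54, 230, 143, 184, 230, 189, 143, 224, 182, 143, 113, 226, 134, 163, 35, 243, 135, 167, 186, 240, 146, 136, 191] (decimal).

Byte at offset 0: 0x36 = 00110110 → 1-byte char (#1). Advance 1.
Byte at offset 1: 0xE6 = 11100110 → 3-byte char (#2). Advance 3.
Byte at offset 4: 0xE6 = 11100110 → 3-byte char (#3). Advance 3.
Byte at offset 7: 0xE0 = 11100000 → 3-byte char (#4). Advance 3.
Byte at offset 10: 0x71 = 01110001 → 1-byte char (#5). Advance 1.
Byte at offset 11: 0xE2 = 11100010 → 3-byte char (#6). Advance 3.
Byte at offset 14: 0x23 = 00100011 → 1-byte char (#7). Advance 1.
Byte at offset 15: 0xF3 = 11110011 → 4-byte char (#8). Advance 4.
Byte at offset 19: 0xF0 = 11110000 → 4-byte char (#9). Advance 4.
Reached end at offset 23 after 9 code points.

9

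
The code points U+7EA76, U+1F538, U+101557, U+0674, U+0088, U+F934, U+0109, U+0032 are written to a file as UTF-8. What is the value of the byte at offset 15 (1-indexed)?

0xC2

1-indexed offset 15 is 0-indexed offset 14.
U+7EA76 → 4-byte form F1 BE A9 B6 at offsets 0–3.
U+1F538 → 4-byte form F0 9F 94 B8 at offsets 4–7.
U+101557 → 4-byte form F4 81 95 97 at offsets 8–11.
U+0674 → 2-byte form D9 B4 at offsets 12–13.
U+0088 → 2-byte form C2 88 at offsets 14–15.
Offset 14 falls in char 5's range; it's byte 1 of C2 88 = 0xC2.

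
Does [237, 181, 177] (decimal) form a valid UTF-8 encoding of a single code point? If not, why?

invalid (encodes a surrogate (U+D800–U+DFFF))

Structurally a 3-byte sequence; payload = 0xDD71.
But 0xDD71 is in U+D800–U+DFFF, the surrogate range. Surrogates are not Unicode scalar values and are forbidden in UTF-8.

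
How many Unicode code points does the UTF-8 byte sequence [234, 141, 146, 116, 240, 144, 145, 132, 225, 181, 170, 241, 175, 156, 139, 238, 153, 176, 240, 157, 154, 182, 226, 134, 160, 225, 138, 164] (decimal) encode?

9

Byte at offset 0: 0xEA = 11101010 → 3-byte char (#1). Advance 3.
Byte at offset 3: 0x74 = 01110100 → 1-byte char (#2). Advance 1.
Byte at offset 4: 0xF0 = 11110000 → 4-byte char (#3). Advance 4.
Byte at offset 8: 0xE1 = 11100001 → 3-byte char (#4). Advance 3.
Byte at offset 11: 0xF1 = 11110001 → 4-byte char (#5). Advance 4.
Byte at offset 15: 0xEE = 11101110 → 3-byte char (#6). Advance 3.
Byte at offset 18: 0xF0 = 11110000 → 4-byte char (#7). Advance 4.
Byte at offset 22: 0xE2 = 11100010 → 3-byte char (#8). Advance 3.
Byte at offset 25: 0xE1 = 11100001 → 3-byte char (#9). Advance 3.
Reached end at offset 28 after 9 code points.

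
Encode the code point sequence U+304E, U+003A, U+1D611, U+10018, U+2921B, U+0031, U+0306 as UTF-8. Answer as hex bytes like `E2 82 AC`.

E3 81 8E 3A F0 9D 98 91 F0 90 80 98 F0 A9 88 9B 31 CC 86

U+304E: 3-byte form → E3 81 8E.
U+003A: 1-byte form → 3A.
U+1D611: 4-byte form → F0 9D 98 91.
U+10018: 4-byte form → F0 90 80 98.
U+2921B: 4-byte form → F0 A9 88 9B.
U+0031: 1-byte form → 31.
U+0306: 2-byte form → CC 86.
Concatenated (19 bytes): E3 81 8E 3A F0 9D 98 91 F0 90 80 98 F0 A9 88 9B 31 CC 86.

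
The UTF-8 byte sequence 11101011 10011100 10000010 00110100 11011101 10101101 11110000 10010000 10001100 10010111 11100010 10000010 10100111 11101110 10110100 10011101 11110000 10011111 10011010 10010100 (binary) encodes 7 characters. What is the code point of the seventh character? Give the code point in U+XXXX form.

Offset 0: leading byte 0xEB = 11101011 → 3-byte char #1 = EB 9C 82.
Offset 3: leading byte 0x34 = 00110100 → 1-byte char #2 = 34.
Offset 4: leading byte 0xDD = 11011101 → 2-byte char #3 = DD AD.
Offset 6: leading byte 0xF0 = 11110000 → 4-byte char #4 = F0 90 8C 97.
Offset 10: leading byte 0xE2 = 11100010 → 3-byte char #5 = E2 82 A7.
Offset 13: leading byte 0xEE = 11101110 → 3-byte char #6 = EE B4 9D.
Offset 16: leading byte 0xF0 = 11110000 → 4-byte char #7 = F0 9F 9A 94.
Leading byte 0xF0 = 11110000 matches 11110xxx → 4-byte sequence.
Byte 1: 0xF0 = 11110000, payload 000 (3 bits).
Byte 2: 0x9F = 10011111 (10xxxxxx ✓), payload 011111.
Byte 3: 0x9A = 10011010 (10xxxxxx ✓), payload 011010.
Byte 4: 0x94 = 10010100 (10xxxxxx ✓), payload 010100.
Concatenate: 000011111011010010100 = 0x1F694 (21 bits → U+1F694).

U+1F694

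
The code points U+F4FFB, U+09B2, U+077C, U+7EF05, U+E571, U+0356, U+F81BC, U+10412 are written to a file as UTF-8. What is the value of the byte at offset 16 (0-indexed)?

U+F4FFB → 4-byte form F3 B4 BF BB at offsets 0–3.
U+09B2 → 3-byte form E0 A6 B2 at offsets 4–6.
U+077C → 2-byte form DD BC at offsets 7–8.
U+7EF05 → 4-byte form F1 BE BC 85 at offsets 9–12.
U+E571 → 3-byte form EE 95 B1 at offsets 13–15.
U+0356 → 2-byte form CD 96 at offsets 16–17.
Offset 16 falls in char 6's range; it's byte 1 of CD 96 = 0xCD.

0xCD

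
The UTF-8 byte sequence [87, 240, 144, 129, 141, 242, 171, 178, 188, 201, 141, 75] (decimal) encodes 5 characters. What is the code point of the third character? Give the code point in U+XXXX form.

Offset 0: leading byte 0x57 = 01010111 → 1-byte char #1 = 57.
Offset 1: leading byte 0xF0 = 11110000 → 4-byte char #2 = F0 90 81 8D.
Offset 5: leading byte 0xF2 = 11110010 → 4-byte char #3 = F2 AB B2 BC.
Leading byte 0xF2 = 11110010 matches 11110xxx → 4-byte sequence.
Byte 1: 0xF2 = 11110010, payload 010 (3 bits).
Byte 2: 0xAB = 10101011 (10xxxxxx ✓), payload 101011.
Byte 3: 0xB2 = 10110010 (10xxxxxx ✓), payload 110010.
Byte 4: 0xBC = 10111100 (10xxxxxx ✓), payload 111100.
Concatenate: 010101011110010111100 = 0xABCBC (21 bits → U+ABCBC).

U+ABCBC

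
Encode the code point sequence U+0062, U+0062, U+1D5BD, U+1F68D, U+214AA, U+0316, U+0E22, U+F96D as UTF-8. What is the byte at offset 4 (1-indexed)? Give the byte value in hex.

1-indexed offset 4 is 0-indexed offset 3.
U+0062 → 1-byte form 62 at offsets 0–0.
U+0062 → 1-byte form 62 at offsets 1–1.
U+1D5BD → 4-byte form F0 9D 96 BD at offsets 2–5.
Offset 3 falls in char 3's range; it's byte 2 of F0 9D 96 BD = 0x9D.

0x9D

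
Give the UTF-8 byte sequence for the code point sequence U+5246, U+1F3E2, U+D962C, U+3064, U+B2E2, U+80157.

E5 89 86 F0 9F 8F A2 F3 99 98 AC E3 81 A4 EB 8B A2 F2 80 85 97

U+5246: 3-byte form → E5 89 86.
U+1F3E2: 4-byte form → F0 9F 8F A2.
U+D962C: 4-byte form → F3 99 98 AC.
U+3064: 3-byte form → E3 81 A4.
U+B2E2: 3-byte form → EB 8B A2.
U+80157: 4-byte form → F2 80 85 97.
Concatenated (21 bytes): E5 89 86 F0 9F 8F A2 F3 99 98 AC E3 81 A4 EB 8B A2 F2 80 85 97.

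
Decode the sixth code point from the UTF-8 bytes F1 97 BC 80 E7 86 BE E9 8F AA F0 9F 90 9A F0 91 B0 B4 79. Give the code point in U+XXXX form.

U+0079

Offset 0: leading byte 0xF1 = 11110001 → 4-byte char #1 = F1 97 BC 80.
Offset 4: leading byte 0xE7 = 11100111 → 3-byte char #2 = E7 86 BE.
Offset 7: leading byte 0xE9 = 11101001 → 3-byte char #3 = E9 8F AA.
Offset 10: leading byte 0xF0 = 11110000 → 4-byte char #4 = F0 9F 90 9A.
Offset 14: leading byte 0xF0 = 11110000 → 4-byte char #5 = F0 91 B0 B4.
Offset 18: leading byte 0x79 = 01111001 → 1-byte char #6 = 79.
Leading byte 0x79 = 01111001 matches 0xxxxxxx → 1-byte sequence.
Byte 1: 0x79 = 01111001, payload 1111001 (7 bits).
Concatenate: 1111001 = 0x79 (7 bits → U+0079).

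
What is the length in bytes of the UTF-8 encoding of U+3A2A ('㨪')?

U+3A2A = 0x3A2A. UTF-8 uses 1 byte below 0x80, 2 below 0x800, 3 below 0x10000, 4 up to 0x10FFFF. 0x3A2A is in U+0800–U+FFFF → 3 bytes.

3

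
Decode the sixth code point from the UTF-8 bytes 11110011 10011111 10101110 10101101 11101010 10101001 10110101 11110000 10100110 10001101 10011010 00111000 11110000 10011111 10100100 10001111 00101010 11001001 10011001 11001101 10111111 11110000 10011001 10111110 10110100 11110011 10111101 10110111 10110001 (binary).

Offset 0: leading byte 0xF3 = 11110011 → 4-byte char #1 = F3 9F AE AD.
Offset 4: leading byte 0xEA = 11101010 → 3-byte char #2 = EA A9 B5.
Offset 7: leading byte 0xF0 = 11110000 → 4-byte char #3 = F0 A6 8D 9A.
Offset 11: leading byte 0x38 = 00111000 → 1-byte char #4 = 38.
Offset 12: leading byte 0xF0 = 11110000 → 4-byte char #5 = F0 9F A4 8F.
Offset 16: leading byte 0x2A = 00101010 → 1-byte char #6 = 2A.
Leading byte 0x2A = 00101010 matches 0xxxxxxx → 1-byte sequence.
Byte 1: 0x2A = 00101010, payload 0101010 (7 bits).
Concatenate: 0101010 = 0x2A (7 bits → U+002A).

U+002A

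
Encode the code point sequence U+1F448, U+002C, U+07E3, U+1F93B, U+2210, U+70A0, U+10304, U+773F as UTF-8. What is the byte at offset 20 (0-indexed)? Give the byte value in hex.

0x84

U+1F448 → 4-byte form F0 9F 91 88 at offsets 0–3.
U+002C → 1-byte form 2C at offsets 4–4.
U+07E3 → 2-byte form DF A3 at offsets 5–6.
U+1F93B → 4-byte form F0 9F A4 BB at offsets 7–10.
U+2210 → 3-byte form E2 88 90 at offsets 11–13.
U+70A0 → 3-byte form E7 82 A0 at offsets 14–16.
U+10304 → 4-byte form F0 90 8C 84 at offsets 17–20.
Offset 20 falls in char 7's range; it's byte 4 of F0 90 8C 84 = 0x84.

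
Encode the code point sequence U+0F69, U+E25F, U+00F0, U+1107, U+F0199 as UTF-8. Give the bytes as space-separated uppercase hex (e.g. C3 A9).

U+0F69: 3-byte form → E0 BD A9.
U+E25F: 3-byte form → EE 89 9F.
U+00F0: 2-byte form → C3 B0.
U+1107: 3-byte form → E1 84 87.
U+F0199: 4-byte form → F3 B0 86 99.
Concatenated (15 bytes): E0 BD A9 EE 89 9F C3 B0 E1 84 87 F3 B0 86 99.

E0 BD A9 EE 89 9F C3 B0 E1 84 87 F3 B0 86 99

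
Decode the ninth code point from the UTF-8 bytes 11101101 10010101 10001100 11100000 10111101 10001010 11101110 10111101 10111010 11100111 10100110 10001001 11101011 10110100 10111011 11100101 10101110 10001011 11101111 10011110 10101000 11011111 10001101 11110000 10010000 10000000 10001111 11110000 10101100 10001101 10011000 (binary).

U+1000F

Offset 0: leading byte 0xED = 11101101 → 3-byte char #1 = ED 95 8C.
Offset 3: leading byte 0xE0 = 11100000 → 3-byte char #2 = E0 BD 8A.
Offset 6: leading byte 0xEE = 11101110 → 3-byte char #3 = EE BD BA.
Offset 9: leading byte 0xE7 = 11100111 → 3-byte char #4 = E7 A6 89.
Offset 12: leading byte 0xEB = 11101011 → 3-byte char #5 = EB B4 BB.
Offset 15: leading byte 0xE5 = 11100101 → 3-byte char #6 = E5 AE 8B.
Offset 18: leading byte 0xEF = 11101111 → 3-byte char #7 = EF 9E A8.
Offset 21: leading byte 0xDF = 11011111 → 2-byte char #8 = DF 8D.
Offset 23: leading byte 0xF0 = 11110000 → 4-byte char #9 = F0 90 80 8F.
Leading byte 0xF0 = 11110000 matches 11110xxx → 4-byte sequence.
Byte 1: 0xF0 = 11110000, payload 000 (3 bits).
Byte 2: 0x90 = 10010000 (10xxxxxx ✓), payload 010000.
Byte 3: 0x80 = 10000000 (10xxxxxx ✓), payload 000000.
Byte 4: 0x8F = 10001111 (10xxxxxx ✓), payload 001111.
Concatenate: 000010000000000001111 = 0x1000F (21 bits → U+1000F).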